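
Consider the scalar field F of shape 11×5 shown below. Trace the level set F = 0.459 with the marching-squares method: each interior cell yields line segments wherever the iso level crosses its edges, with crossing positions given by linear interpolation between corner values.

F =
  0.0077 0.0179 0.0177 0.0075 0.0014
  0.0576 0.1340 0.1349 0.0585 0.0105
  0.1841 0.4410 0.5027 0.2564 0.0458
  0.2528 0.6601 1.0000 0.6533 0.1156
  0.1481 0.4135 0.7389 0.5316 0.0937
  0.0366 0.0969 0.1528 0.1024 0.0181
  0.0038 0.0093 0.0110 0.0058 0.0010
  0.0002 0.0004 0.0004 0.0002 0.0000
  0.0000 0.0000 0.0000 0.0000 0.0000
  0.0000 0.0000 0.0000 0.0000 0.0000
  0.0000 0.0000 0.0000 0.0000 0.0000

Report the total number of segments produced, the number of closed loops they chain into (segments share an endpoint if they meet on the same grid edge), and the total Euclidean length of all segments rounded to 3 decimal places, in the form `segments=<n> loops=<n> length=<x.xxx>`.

cell (1,1): code 0100 → (1.881,2.000)–(2.000,1.292)
cell (1,2): code 1000 → (2.000,2.177)–(1.881,2.000)
cell (2,0): code 0100 → (2.082,1.000)–(3.000,0.506)
cell (2,1): code 1110 → (2.000,1.292)–(2.082,1.000)
cell (2,2): code 1101 → (2.510,3.000)–(2.000,2.177)
cell (2,3): code 1000 → (3.000,3.361)–(2.510,3.000)
cell (3,0): code 0010 → (3.000,0.506)–(3.815,1.000)
cell (3,1): code 0111 → (3.815,1.000)–(4.000,1.140)
cell (3,3): code 1001 → (4.000,3.166)–(3.000,3.361)
cell (4,1): code 0010 → (4.000,1.140)–(4.478,2.000)
cell (4,2): code 0011 → (4.478,2.000)–(4.169,3.000)
cell (4,3): code 0001 → (4.169,3.000)–(4.000,3.166)
total: 12 segments, chained into 1 closed loop(s), length Σ = 8.324493

segments=12 loops=1 length=8.324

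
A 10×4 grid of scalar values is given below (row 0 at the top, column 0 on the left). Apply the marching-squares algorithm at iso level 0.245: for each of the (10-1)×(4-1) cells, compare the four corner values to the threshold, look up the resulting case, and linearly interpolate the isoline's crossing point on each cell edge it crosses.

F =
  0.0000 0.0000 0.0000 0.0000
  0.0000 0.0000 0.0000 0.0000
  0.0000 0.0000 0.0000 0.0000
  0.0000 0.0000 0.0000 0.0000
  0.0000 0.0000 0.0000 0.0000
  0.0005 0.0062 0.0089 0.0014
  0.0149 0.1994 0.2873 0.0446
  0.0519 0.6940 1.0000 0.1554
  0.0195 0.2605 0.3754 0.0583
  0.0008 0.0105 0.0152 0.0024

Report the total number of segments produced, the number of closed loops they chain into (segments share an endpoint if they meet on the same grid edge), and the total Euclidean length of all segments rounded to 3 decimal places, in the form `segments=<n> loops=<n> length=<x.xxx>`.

segments=10 loops=1 length=7.617

cell (5,1): code 0100 → (5.848,2.000)–(6.000,1.519)
cell (5,2): code 1000 → (6.000,2.174)–(5.848,2.000)
cell (6,0): code 0100 → (6.092,1.000)–(7.000,0.301)
cell (6,1): code 1110 → (6.000,1.519)–(6.092,1.000)
cell (6,2): code 1001 → (7.000,2.894)–(6.000,2.174)
cell (7,0): code 0110 → (7.000,0.301)–(8.000,0.936)
cell (7,2): code 1001 → (8.000,2.411)–(7.000,2.894)
cell (8,0): code 0010 → (8.000,0.936)–(8.062,1.000)
cell (8,1): code 0011 → (8.062,1.000)–(8.362,2.000)
cell (8,2): code 0001 → (8.362,2.000)–(8.000,2.411)
total: 10 segments, chained into 1 closed loop(s), length Σ = 7.616875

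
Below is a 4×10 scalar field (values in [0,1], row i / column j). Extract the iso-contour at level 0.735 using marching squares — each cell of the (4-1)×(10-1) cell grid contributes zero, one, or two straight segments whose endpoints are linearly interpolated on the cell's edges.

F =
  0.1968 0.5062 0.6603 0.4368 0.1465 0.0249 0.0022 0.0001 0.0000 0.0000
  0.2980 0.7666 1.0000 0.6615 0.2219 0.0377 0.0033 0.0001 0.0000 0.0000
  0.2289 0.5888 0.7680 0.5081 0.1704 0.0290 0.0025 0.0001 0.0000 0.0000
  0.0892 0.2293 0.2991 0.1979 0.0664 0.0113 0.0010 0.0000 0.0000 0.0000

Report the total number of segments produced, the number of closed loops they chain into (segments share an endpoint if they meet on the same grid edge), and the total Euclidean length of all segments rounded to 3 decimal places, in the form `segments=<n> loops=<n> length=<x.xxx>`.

segments=8 loops=1 length=5.328

cell (0,0): code 0100 → (0.879,1.000)–(1.000,0.933)
cell (0,1): code 1100 → (0.220,2.000)–(0.879,1.000)
cell (0,2): code 1000 → (1.000,2.783)–(0.220,2.000)
cell (1,0): code 0010 → (1.000,0.933)–(1.178,1.000)
cell (1,1): code 0111 → (1.178,1.000)–(2.000,1.816)
cell (1,2): code 1001 → (2.000,2.127)–(1.000,2.783)
cell (2,1): code 0010 → (2.000,1.816)–(2.070,2.000)
cell (2,2): code 0001 → (2.070,2.000)–(2.000,2.127)
total: 8 segments, chained into 1 closed loop(s), length Σ = 5.328139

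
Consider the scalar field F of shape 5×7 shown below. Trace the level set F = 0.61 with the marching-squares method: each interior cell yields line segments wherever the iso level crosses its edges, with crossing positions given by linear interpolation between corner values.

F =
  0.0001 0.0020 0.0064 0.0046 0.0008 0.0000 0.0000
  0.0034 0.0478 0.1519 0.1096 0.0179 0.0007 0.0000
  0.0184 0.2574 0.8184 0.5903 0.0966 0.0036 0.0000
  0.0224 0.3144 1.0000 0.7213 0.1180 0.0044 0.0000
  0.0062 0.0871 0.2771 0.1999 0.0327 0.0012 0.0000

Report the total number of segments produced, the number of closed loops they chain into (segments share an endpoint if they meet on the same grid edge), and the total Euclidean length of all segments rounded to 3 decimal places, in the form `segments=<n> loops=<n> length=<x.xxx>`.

cell (1,1): code 0100 → (1.687,2.000)–(2.000,1.629)
cell (1,2): code 1000 → (2.000,2.914)–(1.687,2.000)
cell (2,1): code 0110 → (2.000,1.629)–(3.000,1.431)
cell (2,2): code 1101 → (2.150,3.000)–(2.000,2.914)
cell (2,3): code 1000 → (3.000,3.184)–(2.150,3.000)
cell (3,1): code 0010 → (3.000,1.431)–(3.539,2.000)
cell (3,2): code 0011 → (3.539,2.000)–(3.213,3.000)
cell (3,3): code 0001 → (3.213,3.000)–(3.000,3.184)
total: 8 segments, chained into 1 closed loop(s), length Σ = 5.631271

segments=8 loops=1 length=5.631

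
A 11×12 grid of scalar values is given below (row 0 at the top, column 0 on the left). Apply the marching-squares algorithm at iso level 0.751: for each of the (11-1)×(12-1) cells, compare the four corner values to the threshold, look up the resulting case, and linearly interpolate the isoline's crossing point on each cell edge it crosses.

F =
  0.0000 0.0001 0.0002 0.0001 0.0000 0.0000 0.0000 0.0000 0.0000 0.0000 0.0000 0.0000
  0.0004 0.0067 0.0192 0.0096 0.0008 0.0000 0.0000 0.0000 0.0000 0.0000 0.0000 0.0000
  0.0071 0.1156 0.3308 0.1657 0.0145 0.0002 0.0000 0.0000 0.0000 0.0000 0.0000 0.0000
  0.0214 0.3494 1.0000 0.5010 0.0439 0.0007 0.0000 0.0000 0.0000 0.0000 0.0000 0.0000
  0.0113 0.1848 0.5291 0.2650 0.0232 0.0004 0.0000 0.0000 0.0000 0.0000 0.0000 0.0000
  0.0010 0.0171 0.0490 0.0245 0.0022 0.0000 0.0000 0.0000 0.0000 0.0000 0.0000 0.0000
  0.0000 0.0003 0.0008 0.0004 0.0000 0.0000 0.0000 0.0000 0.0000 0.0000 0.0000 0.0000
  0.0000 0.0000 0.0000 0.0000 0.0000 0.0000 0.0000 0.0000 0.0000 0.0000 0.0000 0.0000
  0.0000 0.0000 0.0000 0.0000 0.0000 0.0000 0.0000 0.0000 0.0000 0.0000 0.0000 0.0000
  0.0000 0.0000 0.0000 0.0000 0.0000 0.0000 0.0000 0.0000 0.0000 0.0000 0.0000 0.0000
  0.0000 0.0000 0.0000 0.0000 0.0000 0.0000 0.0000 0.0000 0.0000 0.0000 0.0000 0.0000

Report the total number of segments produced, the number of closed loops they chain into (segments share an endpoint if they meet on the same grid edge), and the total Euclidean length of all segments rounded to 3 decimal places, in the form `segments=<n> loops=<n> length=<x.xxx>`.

segments=4 loops=1 length=2.536

cell (2,1): code 0100 → (2.628,2.000)–(3.000,1.617)
cell (2,2): code 1000 → (3.000,2.499)–(2.628,2.000)
cell (3,1): code 0010 → (3.000,1.617)–(3.529,2.000)
cell (3,2): code 0001 → (3.529,2.000)–(3.000,2.499)
total: 4 segments, chained into 1 closed loop(s), length Σ = 2.536035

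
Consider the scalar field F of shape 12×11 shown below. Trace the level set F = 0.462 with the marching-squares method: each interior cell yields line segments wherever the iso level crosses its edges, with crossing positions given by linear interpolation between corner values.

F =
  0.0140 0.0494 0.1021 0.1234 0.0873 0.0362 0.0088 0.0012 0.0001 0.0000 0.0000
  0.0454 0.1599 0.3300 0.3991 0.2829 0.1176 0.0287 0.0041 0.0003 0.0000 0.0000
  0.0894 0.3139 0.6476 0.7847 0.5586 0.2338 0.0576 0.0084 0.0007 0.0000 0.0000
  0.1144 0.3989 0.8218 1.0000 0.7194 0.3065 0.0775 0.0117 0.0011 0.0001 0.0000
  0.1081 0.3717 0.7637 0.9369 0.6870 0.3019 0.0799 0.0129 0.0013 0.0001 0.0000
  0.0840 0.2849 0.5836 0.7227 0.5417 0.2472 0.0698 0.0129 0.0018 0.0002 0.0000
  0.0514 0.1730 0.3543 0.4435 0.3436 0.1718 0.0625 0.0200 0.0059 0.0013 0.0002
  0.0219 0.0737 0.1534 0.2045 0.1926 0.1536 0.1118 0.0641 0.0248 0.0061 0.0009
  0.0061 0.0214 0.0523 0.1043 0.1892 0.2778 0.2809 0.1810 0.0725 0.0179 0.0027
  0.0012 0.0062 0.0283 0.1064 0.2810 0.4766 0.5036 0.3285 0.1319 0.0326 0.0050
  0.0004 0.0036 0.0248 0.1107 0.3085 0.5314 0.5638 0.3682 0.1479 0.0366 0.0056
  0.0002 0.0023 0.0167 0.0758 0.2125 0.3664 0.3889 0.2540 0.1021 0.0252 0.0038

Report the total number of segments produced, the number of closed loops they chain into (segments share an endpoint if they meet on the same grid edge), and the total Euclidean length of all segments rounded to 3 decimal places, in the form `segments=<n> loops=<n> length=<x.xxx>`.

segments=22 loops=2 length=18.781

cell (1,1): code 0100 → (1.416,2.000)–(2.000,1.444)
cell (1,2): code 1100 → (1.163,3.000)–(1.416,2.000)
cell (1,3): code 1100 → (1.650,4.000)–(1.163,3.000)
cell (1,4): code 1000 → (2.000,4.297)–(1.650,4.000)
cell (2,1): code 0110 → (2.000,1.444)–(3.000,1.149)
cell (2,4): code 1001 → (3.000,4.623)–(2.000,4.297)
cell (3,1): code 0110 → (3.000,1.149)–(4.000,1.230)
cell (3,4): code 1001 → (4.000,4.584)–(3.000,4.623)
cell (4,1): code 0110 → (4.000,1.230)–(5.000,1.593)
cell (4,4): code 1001 → (5.000,4.271)–(4.000,4.584)
cell (5,1): code 0010 → (5.000,1.593)–(5.530,2.000)
cell (5,2): code 0011 → (5.530,2.000)–(5.934,3.000)
cell (5,3): code 0011 → (5.934,3.000)–(5.402,4.000)
cell (5,4): code 0001 → (5.402,4.000)–(5.000,4.271)
cell (8,4): code 0100 → (8.927,5.000)–(9.000,4.925)
cell (8,5): code 1100 → (8.813,6.000)–(8.927,5.000)
cell (8,6): code 1000 → (9.000,6.238)–(8.813,6.000)
cell (9,4): code 0110 → (9.000,4.925)–(10.000,4.689)
cell (9,6): code 1001 → (10.000,6.520)–(9.000,6.238)
cell (10,4): code 0010 → (10.000,4.689)–(10.421,5.000)
cell (10,5): code 0011 → (10.421,5.000)–(10.582,6.000)
cell (10,6): code 0001 → (10.582,6.000)–(10.000,6.520)
total: 22 segments, chained into 2 closed loop(s), length Σ = 18.781272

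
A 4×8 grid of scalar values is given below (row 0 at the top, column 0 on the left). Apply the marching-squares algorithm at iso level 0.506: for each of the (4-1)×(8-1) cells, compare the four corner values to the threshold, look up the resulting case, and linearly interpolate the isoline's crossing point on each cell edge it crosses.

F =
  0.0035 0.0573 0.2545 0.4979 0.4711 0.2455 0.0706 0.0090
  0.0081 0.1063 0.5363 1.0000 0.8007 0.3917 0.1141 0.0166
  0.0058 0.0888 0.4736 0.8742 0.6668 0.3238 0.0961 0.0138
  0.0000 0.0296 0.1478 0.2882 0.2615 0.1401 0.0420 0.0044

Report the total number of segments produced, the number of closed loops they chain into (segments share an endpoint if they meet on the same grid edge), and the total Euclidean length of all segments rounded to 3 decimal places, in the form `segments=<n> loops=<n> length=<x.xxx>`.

segments=10 loops=1 length=8.407

cell (0,1): code 0100 → (0.892,2.000)–(1.000,1.930)
cell (0,2): code 1100 → (0.016,3.000)–(0.892,2.000)
cell (0,3): code 1100 → (0.106,4.000)–(0.016,3.000)
cell (0,4): code 1000 → (1.000,4.721)–(0.106,4.000)
cell (1,1): code 0010 → (1.000,1.930)–(1.483,2.000)
cell (1,2): code 0111 → (1.483,2.000)–(2.000,2.081)
cell (1,4): code 1001 → (2.000,4.469)–(1.000,4.721)
cell (2,2): code 0010 → (2.000,2.081)–(2.628,3.000)
cell (2,3): code 0011 → (2.628,3.000)–(2.397,4.000)
cell (2,4): code 0001 → (2.397,4.000)–(2.000,4.469)
total: 10 segments, chained into 1 closed loop(s), length Σ = 8.407120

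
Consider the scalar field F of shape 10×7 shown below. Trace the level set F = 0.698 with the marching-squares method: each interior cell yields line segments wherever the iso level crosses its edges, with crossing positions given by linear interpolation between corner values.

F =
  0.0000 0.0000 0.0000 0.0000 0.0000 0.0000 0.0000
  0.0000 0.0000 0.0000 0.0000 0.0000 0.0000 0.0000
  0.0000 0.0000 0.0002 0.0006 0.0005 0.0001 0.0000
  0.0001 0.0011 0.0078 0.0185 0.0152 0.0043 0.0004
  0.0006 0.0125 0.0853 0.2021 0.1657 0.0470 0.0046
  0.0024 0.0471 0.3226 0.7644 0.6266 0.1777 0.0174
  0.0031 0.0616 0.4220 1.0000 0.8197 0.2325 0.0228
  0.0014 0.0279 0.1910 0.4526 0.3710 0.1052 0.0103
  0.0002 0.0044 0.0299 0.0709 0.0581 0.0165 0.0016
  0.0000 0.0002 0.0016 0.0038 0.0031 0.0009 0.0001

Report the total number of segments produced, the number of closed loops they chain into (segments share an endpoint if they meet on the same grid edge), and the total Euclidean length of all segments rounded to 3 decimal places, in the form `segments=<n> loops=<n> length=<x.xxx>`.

cell (4,2): code 0100 → (4.882,3.000)–(5.000,2.850)
cell (4,3): code 1000 → (5.000,3.482)–(4.882,3.000)
cell (5,2): code 0110 → (5.000,2.850)–(6.000,2.478)
cell (5,3): code 1101 → (5.370,4.000)–(5.000,3.482)
cell (5,4): code 1000 → (6.000,4.207)–(5.370,4.000)
cell (6,2): code 0010 → (6.000,2.478)–(6.552,3.000)
cell (6,3): code 0011 → (6.552,3.000)–(6.271,4.000)
cell (6,4): code 0001 → (6.271,4.000)–(6.000,4.207)
total: 8 segments, chained into 1 closed loop(s), length Σ = 5.194049

segments=8 loops=1 length=5.194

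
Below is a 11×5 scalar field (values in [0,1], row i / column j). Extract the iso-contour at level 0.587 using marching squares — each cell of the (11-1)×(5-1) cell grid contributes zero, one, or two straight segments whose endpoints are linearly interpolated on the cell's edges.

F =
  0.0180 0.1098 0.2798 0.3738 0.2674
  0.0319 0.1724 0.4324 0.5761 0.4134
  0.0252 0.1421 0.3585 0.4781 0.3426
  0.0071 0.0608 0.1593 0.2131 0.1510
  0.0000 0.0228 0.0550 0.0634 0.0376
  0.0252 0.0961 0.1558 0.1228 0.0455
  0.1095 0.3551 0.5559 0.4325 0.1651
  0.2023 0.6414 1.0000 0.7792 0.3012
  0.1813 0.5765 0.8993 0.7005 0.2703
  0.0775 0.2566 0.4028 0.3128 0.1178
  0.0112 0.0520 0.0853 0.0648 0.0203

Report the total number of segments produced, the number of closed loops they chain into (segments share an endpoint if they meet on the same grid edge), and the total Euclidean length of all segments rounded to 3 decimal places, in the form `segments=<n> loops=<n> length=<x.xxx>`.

segments=10 loops=1 length=7.849

cell (6,0): code 0100 → (6.810,1.000)–(7.000,0.876)
cell (6,1): code 1100 → (6.070,2.000)–(6.810,1.000)
cell (6,2): code 1100 → (6.446,3.000)–(6.070,2.000)
cell (6,3): code 1000 → (7.000,3.402)–(6.446,3.000)
cell (7,0): code 0010 → (7.000,0.876)–(7.838,1.000)
cell (7,1): code 0111 → (7.838,1.000)–(8.000,1.033)
cell (7,3): code 1001 → (8.000,3.264)–(7.000,3.402)
cell (8,1): code 0010 → (8.000,1.033)–(8.629,2.000)
cell (8,2): code 0011 → (8.629,2.000)–(8.293,3.000)
cell (8,3): code 0001 → (8.293,3.000)–(8.000,3.264)
total: 10 segments, chained into 1 closed loop(s), length Σ = 7.848824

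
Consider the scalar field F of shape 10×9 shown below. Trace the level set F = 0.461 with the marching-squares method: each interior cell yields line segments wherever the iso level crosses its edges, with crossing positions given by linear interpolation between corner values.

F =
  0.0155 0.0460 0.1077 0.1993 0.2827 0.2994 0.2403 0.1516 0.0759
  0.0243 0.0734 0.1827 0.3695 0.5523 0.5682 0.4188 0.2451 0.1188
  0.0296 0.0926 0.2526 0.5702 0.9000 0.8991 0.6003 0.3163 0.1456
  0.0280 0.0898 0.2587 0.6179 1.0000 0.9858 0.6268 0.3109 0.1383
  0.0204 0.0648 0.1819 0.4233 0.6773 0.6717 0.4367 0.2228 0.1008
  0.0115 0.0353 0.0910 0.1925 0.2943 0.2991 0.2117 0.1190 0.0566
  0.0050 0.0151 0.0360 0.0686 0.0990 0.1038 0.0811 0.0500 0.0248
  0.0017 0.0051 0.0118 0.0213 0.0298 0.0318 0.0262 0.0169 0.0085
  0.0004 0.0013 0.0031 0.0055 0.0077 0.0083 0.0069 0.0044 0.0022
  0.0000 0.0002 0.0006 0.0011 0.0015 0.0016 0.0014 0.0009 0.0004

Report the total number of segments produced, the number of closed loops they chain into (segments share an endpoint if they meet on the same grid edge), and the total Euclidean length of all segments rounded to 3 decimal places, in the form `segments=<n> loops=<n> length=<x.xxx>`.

segments=16 loops=1 length=12.454

cell (0,3): code 0100 → (0.661,4.000)–(1.000,3.501)
cell (0,4): code 1100 → (0.601,5.000)–(0.661,4.000)
cell (0,5): code 1000 → (1.000,5.718)–(0.601,5.000)
cell (1,2): code 0100 → (1.456,3.000)–(2.000,2.656)
cell (1,3): code 1110 → (1.000,3.501)–(1.456,3.000)
cell (1,5): code 1101 → (1.233,6.000)–(1.000,5.718)
cell (1,6): code 1000 → (2.000,6.490)–(1.233,6.000)
cell (2,2): code 0110 → (2.000,2.656)–(3.000,2.563)
cell (2,6): code 1001 → (3.000,6.525)–(2.000,6.490)
cell (3,2): code 0010 → (3.000,2.563)–(3.806,3.000)
cell (3,3): code 0111 → (3.806,3.000)–(4.000,3.148)
cell (3,5): code 1011 → (4.000,5.897)–(3.872,6.000)
cell (3,6): code 0001 → (3.872,6.000)–(3.000,6.525)
cell (4,3): code 0010 → (4.000,3.148)–(4.565,4.000)
cell (4,4): code 0011 → (4.565,4.000)–(4.565,5.000)
cell (4,5): code 0001 → (4.565,5.000)–(4.000,5.897)
total: 16 segments, chained into 1 closed loop(s), length Σ = 12.453657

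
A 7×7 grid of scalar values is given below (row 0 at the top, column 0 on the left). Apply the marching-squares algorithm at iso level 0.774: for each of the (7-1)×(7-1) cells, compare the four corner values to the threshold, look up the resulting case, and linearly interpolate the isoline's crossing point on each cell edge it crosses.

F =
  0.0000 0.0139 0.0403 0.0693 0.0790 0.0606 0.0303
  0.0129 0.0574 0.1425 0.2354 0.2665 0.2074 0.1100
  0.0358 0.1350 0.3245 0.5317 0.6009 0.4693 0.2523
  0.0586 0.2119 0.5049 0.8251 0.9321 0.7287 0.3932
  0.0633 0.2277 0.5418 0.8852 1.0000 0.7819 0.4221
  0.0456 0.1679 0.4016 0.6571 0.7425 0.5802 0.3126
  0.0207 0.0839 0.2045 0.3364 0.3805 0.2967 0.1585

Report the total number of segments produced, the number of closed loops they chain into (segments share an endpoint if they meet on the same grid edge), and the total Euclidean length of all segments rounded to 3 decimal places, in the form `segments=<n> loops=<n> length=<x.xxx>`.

segments=10 loops=1 length=7.246

cell (2,2): code 0100 → (2.826,3.000)–(3.000,2.840)
cell (2,3): code 1100 → (2.523,4.000)–(2.826,3.000)
cell (2,4): code 1000 → (3.000,4.777)–(2.523,4.000)
cell (3,2): code 0110 → (3.000,2.840)–(4.000,2.676)
cell (3,4): code 1101 → (3.852,5.000)–(3.000,4.777)
cell (3,5): code 1000 → (4.000,5.022)–(3.852,5.000)
cell (4,2): code 0010 → (4.000,2.676)–(4.488,3.000)
cell (4,3): code 0011 → (4.488,3.000)–(4.878,4.000)
cell (4,4): code 0011 → (4.878,4.000)–(4.039,5.000)
cell (4,5): code 0001 → (4.039,5.000)–(4.000,5.022)
total: 10 segments, chained into 1 closed loop(s), length Σ = 7.245591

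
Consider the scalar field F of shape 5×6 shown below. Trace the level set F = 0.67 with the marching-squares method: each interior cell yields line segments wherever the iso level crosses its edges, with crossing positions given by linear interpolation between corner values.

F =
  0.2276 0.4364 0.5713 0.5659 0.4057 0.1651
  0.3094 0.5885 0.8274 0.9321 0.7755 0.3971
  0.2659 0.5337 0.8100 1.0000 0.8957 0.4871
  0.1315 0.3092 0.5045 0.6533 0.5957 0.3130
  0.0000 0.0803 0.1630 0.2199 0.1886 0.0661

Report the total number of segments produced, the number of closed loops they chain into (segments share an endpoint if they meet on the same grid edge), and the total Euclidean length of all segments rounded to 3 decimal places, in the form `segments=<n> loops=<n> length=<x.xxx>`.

segments=10 loops=1 length=9.193

cell (0,1): code 0100 → (0.385,2.000)–(1.000,1.341)
cell (0,2): code 1100 → (0.284,3.000)–(0.385,2.000)
cell (0,3): code 1100 → (0.715,4.000)–(0.284,3.000)
cell (0,4): code 1000 → (1.000,4.279)–(0.715,4.000)
cell (1,1): code 0110 → (1.000,1.341)–(2.000,1.493)
cell (1,4): code 1001 → (2.000,4.552)–(1.000,4.279)
cell (2,1): code 0010 → (2.000,1.493)–(2.458,2.000)
cell (2,2): code 0011 → (2.458,2.000)–(2.952,3.000)
cell (2,3): code 0011 → (2.952,3.000)–(2.752,4.000)
cell (2,4): code 0001 → (2.752,4.000)–(2.000,4.552)
total: 10 segments, chained into 1 closed loop(s), length Σ = 9.193380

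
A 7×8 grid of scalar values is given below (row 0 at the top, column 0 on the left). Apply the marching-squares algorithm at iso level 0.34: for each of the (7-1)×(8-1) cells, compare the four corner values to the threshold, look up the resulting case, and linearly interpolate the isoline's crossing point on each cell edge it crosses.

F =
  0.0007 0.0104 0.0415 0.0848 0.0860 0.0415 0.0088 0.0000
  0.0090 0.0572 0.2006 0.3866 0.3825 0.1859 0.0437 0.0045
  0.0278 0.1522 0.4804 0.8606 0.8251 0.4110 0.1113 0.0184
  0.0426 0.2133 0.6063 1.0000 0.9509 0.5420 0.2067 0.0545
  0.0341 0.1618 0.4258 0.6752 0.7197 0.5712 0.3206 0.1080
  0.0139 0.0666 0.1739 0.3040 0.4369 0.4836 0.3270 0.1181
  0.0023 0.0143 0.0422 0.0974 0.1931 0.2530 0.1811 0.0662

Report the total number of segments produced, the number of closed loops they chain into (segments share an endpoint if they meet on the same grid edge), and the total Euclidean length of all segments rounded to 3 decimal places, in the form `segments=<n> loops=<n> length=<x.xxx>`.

segments=18 loops=1 length=14.624

cell (0,2): code 0100 → (0.846,3.000)–(1.000,2.749)
cell (0,3): code 1100 → (0.857,4.000)–(0.846,3.000)
cell (0,4): code 1000 → (1.000,4.216)–(0.857,4.000)
cell (1,1): code 0100 → (1.498,2.000)–(2.000,1.572)
cell (1,2): code 1110 → (1.000,2.749)–(1.498,2.000)
cell (1,4): code 1101 → (1.685,5.000)–(1.000,4.216)
cell (1,5): code 1000 → (2.000,5.237)–(1.685,5.000)
cell (2,1): code 0110 → (2.000,1.572)–(3.000,1.322)
cell (2,5): code 1001 → (3.000,5.602)–(2.000,5.237)
cell (3,1): code 0110 → (3.000,1.322)–(4.000,1.675)
cell (3,5): code 1001 → (4.000,5.923)–(3.000,5.602)
cell (4,1): code 0010 → (4.000,1.675)–(4.341,2.000)
cell (4,2): code 0011 → (4.341,2.000)–(4.903,3.000)
cell (4,3): code 0111 → (4.903,3.000)–(5.000,3.271)
cell (4,5): code 1001 → (5.000,5.917)–(4.000,5.923)
cell (5,3): code 0010 → (5.000,3.271)–(5.397,4.000)
cell (5,4): code 0011 → (5.397,4.000)–(5.623,5.000)
cell (5,5): code 0001 → (5.623,5.000)–(5.000,5.917)
total: 18 segments, chained into 1 closed loop(s), length Σ = 14.623770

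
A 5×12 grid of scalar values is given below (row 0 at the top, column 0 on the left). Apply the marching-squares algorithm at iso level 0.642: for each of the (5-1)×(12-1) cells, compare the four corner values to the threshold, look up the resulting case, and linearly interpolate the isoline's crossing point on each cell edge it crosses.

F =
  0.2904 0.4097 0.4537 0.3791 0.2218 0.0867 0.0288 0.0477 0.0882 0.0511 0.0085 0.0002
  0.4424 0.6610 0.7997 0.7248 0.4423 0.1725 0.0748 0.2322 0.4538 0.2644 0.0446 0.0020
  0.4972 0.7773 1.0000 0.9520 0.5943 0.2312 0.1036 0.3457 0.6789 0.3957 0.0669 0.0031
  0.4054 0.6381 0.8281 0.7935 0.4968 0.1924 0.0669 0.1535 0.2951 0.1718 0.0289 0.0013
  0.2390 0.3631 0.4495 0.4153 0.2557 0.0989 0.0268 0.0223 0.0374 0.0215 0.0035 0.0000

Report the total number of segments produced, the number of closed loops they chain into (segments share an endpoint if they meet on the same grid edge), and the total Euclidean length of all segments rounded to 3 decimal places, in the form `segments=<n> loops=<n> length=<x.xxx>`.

segments=16 loops=2 length=10.462

cell (0,0): code 0100 → (0.924,1.000)–(1.000,0.913)
cell (0,1): code 1100 → (0.544,2.000)–(0.924,1.000)
cell (0,2): code 1100 → (0.760,3.000)–(0.544,2.000)
cell (0,3): code 1000 → (1.000,3.293)–(0.760,3.000)
cell (1,0): code 0110 → (1.000,0.913)–(2.000,0.517)
cell (1,3): code 1001 → (2.000,3.867)–(1.000,3.293)
cell (1,7): code 0100 → (1.836,8.000)–(2.000,7.889)
cell (1,8): code 1000 → (2.000,8.130)–(1.836,8.000)
cell (2,0): code 0010 → (2.000,0.517)–(2.972,1.000)
cell (2,1): code 0111 → (2.972,1.000)–(3.000,1.021)
cell (2,3): code 1001 → (3.000,3.511)–(2.000,3.867)
cell (2,7): code 0010 → (2.000,7.889)–(2.096,8.000)
cell (2,8): code 0001 → (2.096,8.000)–(2.000,8.130)
cell (3,1): code 0010 → (3.000,1.021)–(3.492,2.000)
cell (3,2): code 0011 → (3.492,2.000)–(3.401,3.000)
cell (3,3): code 0001 → (3.401,3.000)–(3.000,3.511)
total: 16 segments, chained into 2 closed loop(s), length Σ = 10.461516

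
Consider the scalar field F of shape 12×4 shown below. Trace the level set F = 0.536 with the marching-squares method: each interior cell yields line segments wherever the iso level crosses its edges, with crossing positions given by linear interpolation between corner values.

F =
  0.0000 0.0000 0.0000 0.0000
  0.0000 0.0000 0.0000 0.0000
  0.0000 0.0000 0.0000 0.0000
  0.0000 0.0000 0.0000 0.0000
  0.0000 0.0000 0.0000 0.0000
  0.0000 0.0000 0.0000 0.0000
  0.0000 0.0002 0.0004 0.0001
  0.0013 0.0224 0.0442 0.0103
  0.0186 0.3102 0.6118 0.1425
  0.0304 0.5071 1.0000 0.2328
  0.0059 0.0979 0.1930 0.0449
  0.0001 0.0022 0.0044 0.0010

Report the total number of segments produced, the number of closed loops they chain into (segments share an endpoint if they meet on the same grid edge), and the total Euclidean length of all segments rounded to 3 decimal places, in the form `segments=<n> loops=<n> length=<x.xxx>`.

cell (7,1): code 0100 → (7.866,2.000)–(8.000,1.749)
cell (7,2): code 1000 → (8.000,2.162)–(7.866,2.000)
cell (8,1): code 0110 → (8.000,1.749)–(9.000,1.059)
cell (8,2): code 1001 → (9.000,2.605)–(8.000,2.162)
cell (9,1): code 0010 → (9.000,1.059)–(9.575,2.000)
cell (9,2): code 0001 → (9.575,2.000)–(9.000,2.605)
total: 6 segments, chained into 1 closed loop(s), length Σ = 4.740552

segments=6 loops=1 length=4.741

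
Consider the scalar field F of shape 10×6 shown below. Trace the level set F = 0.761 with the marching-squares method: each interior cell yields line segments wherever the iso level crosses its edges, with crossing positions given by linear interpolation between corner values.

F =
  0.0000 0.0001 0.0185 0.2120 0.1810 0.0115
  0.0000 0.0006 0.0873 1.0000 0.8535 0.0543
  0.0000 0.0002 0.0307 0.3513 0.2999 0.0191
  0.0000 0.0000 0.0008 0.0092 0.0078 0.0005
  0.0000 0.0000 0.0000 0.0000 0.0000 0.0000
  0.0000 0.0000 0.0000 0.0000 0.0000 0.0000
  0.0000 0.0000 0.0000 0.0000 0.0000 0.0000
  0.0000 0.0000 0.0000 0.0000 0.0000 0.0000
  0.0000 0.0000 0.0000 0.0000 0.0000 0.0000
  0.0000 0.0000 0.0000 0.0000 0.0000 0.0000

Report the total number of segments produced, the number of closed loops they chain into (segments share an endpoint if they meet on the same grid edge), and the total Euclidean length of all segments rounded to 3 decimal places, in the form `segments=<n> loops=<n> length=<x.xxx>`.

segments=6 loops=1 length=3.269

cell (0,2): code 0100 → (0.697,3.000)–(1.000,2.738)
cell (0,3): code 1100 → (0.862,4.000)–(0.697,3.000)
cell (0,4): code 1000 → (1.000,4.116)–(0.862,4.000)
cell (1,2): code 0010 → (1.000,2.738)–(1.368,3.000)
cell (1,3): code 0011 → (1.368,3.000)–(1.167,4.000)
cell (1,4): code 0001 → (1.167,4.000)–(1.000,4.116)
total: 6 segments, chained into 1 closed loop(s), length Σ = 3.269444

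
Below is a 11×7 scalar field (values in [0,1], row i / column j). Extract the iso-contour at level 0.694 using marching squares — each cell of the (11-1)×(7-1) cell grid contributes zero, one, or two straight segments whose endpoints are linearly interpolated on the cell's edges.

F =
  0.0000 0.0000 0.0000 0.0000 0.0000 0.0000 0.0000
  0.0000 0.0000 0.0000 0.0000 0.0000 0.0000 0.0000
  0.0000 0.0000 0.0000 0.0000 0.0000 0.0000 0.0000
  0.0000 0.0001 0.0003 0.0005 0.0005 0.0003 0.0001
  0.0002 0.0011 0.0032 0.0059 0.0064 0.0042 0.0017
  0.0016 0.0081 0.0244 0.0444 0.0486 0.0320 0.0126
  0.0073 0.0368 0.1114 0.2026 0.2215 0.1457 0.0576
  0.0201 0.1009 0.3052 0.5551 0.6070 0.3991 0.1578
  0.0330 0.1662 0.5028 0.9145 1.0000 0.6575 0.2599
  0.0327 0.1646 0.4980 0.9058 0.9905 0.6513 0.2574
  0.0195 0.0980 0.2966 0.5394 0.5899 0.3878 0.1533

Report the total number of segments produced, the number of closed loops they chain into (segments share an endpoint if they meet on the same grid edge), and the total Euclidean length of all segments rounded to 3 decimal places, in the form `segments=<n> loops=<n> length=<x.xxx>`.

cell (7,2): code 0100 → (7.386,3.000)–(8.000,2.464)
cell (7,3): code 1100 → (7.221,4.000)–(7.386,3.000)
cell (7,4): code 1000 → (8.000,4.893)–(7.221,4.000)
cell (8,2): code 0110 → (8.000,2.464)–(9.000,2.481)
cell (8,4): code 1001 → (9.000,4.874)–(8.000,4.893)
cell (9,2): code 0010 → (9.000,2.481)–(9.578,3.000)
cell (9,3): code 0011 → (9.578,3.000)–(9.740,4.000)
cell (9,4): code 0001 → (9.740,4.000)–(9.000,4.874)
total: 8 segments, chained into 1 closed loop(s), length Σ = 7.948904

segments=8 loops=1 length=7.949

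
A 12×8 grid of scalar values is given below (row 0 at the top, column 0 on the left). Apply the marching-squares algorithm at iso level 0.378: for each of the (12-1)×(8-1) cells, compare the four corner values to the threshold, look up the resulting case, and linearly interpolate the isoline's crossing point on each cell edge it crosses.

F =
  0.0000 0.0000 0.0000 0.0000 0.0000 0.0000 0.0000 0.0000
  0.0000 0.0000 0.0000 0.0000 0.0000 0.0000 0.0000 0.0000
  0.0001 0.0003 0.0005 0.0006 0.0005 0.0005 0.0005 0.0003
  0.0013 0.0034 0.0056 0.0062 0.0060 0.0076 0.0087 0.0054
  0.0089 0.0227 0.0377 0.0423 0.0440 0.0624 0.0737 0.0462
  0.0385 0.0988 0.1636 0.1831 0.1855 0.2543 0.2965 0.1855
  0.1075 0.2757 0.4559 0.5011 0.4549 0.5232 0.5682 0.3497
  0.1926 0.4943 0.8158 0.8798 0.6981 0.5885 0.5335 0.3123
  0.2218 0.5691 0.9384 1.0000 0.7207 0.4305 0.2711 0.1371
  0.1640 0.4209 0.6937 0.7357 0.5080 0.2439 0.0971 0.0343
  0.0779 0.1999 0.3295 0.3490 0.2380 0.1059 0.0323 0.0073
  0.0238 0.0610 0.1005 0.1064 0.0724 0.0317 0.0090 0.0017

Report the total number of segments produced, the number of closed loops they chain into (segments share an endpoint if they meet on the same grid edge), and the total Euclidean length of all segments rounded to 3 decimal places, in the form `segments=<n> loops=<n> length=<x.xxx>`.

cell (5,1): code 0100 → (5.733,2.000)–(6.000,1.568)
cell (5,2): code 1100 → (5.613,3.000)–(5.733,2.000)
cell (5,3): code 1100 → (5.715,4.000)–(5.613,3.000)
cell (5,4): code 1100 → (5.460,5.000)–(5.715,4.000)
cell (5,5): code 1100 → (5.300,6.000)–(5.460,5.000)
cell (5,6): code 1000 → (6.000,6.870)–(5.300,6.000)
cell (6,0): code 0100 → (6.468,1.000)–(7.000,0.615)
cell (6,1): code 1110 → (6.000,1.568)–(6.468,1.000)
cell (6,6): code 1001 → (7.000,6.703)–(6.000,6.870)
cell (7,0): code 0110 → (7.000,0.615)–(8.000,0.450)
cell (7,5): code 1011 → (8.000,5.329)–(7.593,6.000)
cell (7,6): code 0001 → (7.593,6.000)–(7.000,6.703)
cell (8,0): code 0110 → (8.000,0.450)–(9.000,0.833)
cell (8,4): code 1011 → (9.000,4.492)–(8.281,5.000)
cell (8,5): code 0001 → (8.281,5.000)–(8.000,5.329)
cell (9,0): code 0010 → (9.000,0.833)–(9.194,1.000)
cell (9,1): code 0011 → (9.194,1.000)–(9.867,2.000)
cell (9,2): code 0011 → (9.867,2.000)–(9.925,3.000)
cell (9,3): code 0011 → (9.925,3.000)–(9.481,4.000)
cell (9,4): code 0001 → (9.481,4.000)–(9.000,4.492)
total: 20 segments, chained into 1 closed loop(s), length Σ = 17.435663

segments=20 loops=1 length=17.436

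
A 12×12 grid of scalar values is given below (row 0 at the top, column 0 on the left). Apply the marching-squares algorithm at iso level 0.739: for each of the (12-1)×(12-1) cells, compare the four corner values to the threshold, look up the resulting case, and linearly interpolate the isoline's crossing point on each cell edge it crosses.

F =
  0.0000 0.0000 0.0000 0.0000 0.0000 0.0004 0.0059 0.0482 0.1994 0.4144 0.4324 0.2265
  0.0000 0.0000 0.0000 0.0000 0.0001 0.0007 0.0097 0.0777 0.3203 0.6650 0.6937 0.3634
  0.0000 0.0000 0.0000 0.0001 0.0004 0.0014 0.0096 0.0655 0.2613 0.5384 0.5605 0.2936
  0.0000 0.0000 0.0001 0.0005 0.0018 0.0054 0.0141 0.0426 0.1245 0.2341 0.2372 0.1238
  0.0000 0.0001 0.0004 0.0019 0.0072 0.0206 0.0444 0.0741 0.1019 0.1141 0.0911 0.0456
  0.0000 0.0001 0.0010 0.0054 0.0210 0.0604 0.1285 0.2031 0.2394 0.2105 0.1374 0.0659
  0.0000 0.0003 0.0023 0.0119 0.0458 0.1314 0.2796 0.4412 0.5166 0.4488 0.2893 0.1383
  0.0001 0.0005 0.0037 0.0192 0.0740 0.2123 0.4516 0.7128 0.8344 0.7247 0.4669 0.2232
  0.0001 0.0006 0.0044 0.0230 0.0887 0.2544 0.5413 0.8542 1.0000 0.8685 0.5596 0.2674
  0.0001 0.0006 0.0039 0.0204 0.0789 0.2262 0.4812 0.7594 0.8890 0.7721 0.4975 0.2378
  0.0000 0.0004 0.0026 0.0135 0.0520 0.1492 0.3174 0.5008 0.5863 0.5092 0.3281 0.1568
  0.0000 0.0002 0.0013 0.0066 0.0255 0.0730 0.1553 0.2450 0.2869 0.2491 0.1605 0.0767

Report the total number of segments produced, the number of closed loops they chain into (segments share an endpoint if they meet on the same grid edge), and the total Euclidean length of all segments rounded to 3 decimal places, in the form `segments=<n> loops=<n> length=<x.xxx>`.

segments=12 loops=1 length=8.613

cell (6,7): code 0100 → (6.700,8.000)–(7.000,7.215)
cell (6,8): code 1000 → (7.000,8.870)–(6.700,8.000)
cell (7,6): code 0100 → (7.185,7.000)–(8.000,6.632)
cell (7,7): code 1110 → (7.000,7.215)–(7.185,7.000)
cell (7,8): code 1101 → (7.099,9.000)–(7.000,8.870)
cell (7,9): code 1000 → (8.000,9.419)–(7.099,9.000)
cell (8,6): code 0110 → (8.000,6.632)–(9.000,6.927)
cell (8,9): code 1001 → (9.000,9.121)–(8.000,9.419)
cell (9,6): code 0010 → (9.000,6.927)–(9.079,7.000)
cell (9,7): code 0011 → (9.079,7.000)–(9.496,8.000)
cell (9,8): code 0011 → (9.496,8.000)–(9.126,9.000)
cell (9,9): code 0001 → (9.126,9.000)–(9.000,9.121)
total: 12 segments, chained into 1 closed loop(s), length Σ = 8.613208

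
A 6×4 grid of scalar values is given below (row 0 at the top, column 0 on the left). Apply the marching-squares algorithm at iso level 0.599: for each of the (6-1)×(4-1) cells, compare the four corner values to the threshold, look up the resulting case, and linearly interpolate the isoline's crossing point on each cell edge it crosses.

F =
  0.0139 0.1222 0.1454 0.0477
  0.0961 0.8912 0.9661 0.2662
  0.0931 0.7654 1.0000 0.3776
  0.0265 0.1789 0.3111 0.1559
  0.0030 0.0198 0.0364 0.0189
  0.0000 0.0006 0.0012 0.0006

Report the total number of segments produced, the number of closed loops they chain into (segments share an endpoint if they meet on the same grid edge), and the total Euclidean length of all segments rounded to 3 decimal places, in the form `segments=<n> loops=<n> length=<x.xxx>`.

cell (0,0): code 0100 → (0.620,1.000)–(1.000,0.632)
cell (0,1): code 1100 → (0.553,2.000)–(0.620,1.000)
cell (0,2): code 1000 → (1.000,2.525)–(0.553,2.000)
cell (1,0): code 0110 → (1.000,0.632)–(2.000,0.752)
cell (1,2): code 1001 → (2.000,2.644)–(1.000,2.525)
cell (2,0): code 0010 → (2.000,0.752)–(2.284,1.000)
cell (2,1): code 0011 → (2.284,1.000)–(2.582,2.000)
cell (2,2): code 0001 → (2.582,2.000)–(2.000,2.644)
total: 8 segments, chained into 1 closed loop(s), length Σ = 6.522893

segments=8 loops=1 length=6.523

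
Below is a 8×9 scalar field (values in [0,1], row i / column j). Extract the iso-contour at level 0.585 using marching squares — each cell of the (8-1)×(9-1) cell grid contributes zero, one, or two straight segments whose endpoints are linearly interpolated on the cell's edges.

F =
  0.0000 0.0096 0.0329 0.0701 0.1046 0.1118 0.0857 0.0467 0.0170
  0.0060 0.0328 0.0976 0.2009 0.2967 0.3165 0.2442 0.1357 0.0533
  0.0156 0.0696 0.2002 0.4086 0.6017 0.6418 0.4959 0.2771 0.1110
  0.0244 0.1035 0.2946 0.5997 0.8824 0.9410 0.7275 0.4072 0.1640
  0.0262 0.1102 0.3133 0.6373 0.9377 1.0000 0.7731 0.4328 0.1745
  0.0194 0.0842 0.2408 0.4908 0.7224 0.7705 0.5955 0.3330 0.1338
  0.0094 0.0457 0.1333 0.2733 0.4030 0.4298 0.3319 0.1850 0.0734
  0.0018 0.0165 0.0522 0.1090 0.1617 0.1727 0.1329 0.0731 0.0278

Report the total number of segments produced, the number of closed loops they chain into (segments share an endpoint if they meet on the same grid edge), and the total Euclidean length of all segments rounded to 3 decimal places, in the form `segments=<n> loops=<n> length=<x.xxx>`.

segments=16 loops=1 length=11.611

cell (1,3): code 0100 → (1.945,4.000)–(2.000,3.914)
cell (1,4): code 1100 → (1.825,5.000)–(1.945,4.000)
cell (1,5): code 1000 → (2.000,5.389)–(1.825,5.000)
cell (2,2): code 0100 → (2.923,3.000)–(3.000,2.952)
cell (2,3): code 1110 → (2.000,3.914)–(2.923,3.000)
cell (2,5): code 1101 → (2.385,6.000)–(2.000,5.389)
cell (2,6): code 1000 → (3.000,6.445)–(2.385,6.000)
cell (3,2): code 0110 → (3.000,2.952)–(4.000,2.839)
cell (3,6): code 1001 → (4.000,6.553)–(3.000,6.445)
cell (4,2): code 0010 → (4.000,2.839)–(4.357,3.000)
cell (4,3): code 0111 → (4.357,3.000)–(5.000,3.407)
cell (4,6): code 1001 → (5.000,6.040)–(4.000,6.553)
cell (5,3): code 0010 → (5.000,3.407)–(5.430,4.000)
cell (5,4): code 0011 → (5.430,4.000)–(5.544,5.000)
cell (5,5): code 0011 → (5.544,5.000)–(5.040,6.000)
cell (5,6): code 0001 → (5.040,6.000)–(5.000,6.040)
total: 16 segments, chained into 1 closed loop(s), length Σ = 11.611203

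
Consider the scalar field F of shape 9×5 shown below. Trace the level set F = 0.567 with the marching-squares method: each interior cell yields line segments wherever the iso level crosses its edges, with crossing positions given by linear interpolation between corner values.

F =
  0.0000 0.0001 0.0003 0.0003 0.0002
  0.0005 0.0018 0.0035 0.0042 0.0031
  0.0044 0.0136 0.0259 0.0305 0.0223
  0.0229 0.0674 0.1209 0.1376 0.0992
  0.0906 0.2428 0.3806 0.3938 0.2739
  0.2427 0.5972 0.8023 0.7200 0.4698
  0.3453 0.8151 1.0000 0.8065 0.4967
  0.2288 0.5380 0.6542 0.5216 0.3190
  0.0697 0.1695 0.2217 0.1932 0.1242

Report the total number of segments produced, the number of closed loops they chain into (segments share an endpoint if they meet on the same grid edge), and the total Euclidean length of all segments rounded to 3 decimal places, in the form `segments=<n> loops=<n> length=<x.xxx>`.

segments=12 loops=1 length=9.403

cell (4,0): code 0100 → (4.915,1.000)–(5.000,0.915)
cell (4,1): code 1100 → (4.442,2.000)–(4.915,1.000)
cell (4,2): code 1100 → (4.531,3.000)–(4.442,2.000)
cell (4,3): code 1000 → (5.000,3.612)–(4.531,3.000)
cell (5,0): code 0110 → (5.000,0.915)–(6.000,0.472)
cell (5,3): code 1001 → (6.000,3.773)–(5.000,3.612)
cell (6,0): code 0010 → (6.000,0.472)–(6.895,1.000)
cell (6,1): code 0111 → (6.895,1.000)–(7.000,1.250)
cell (6,2): code 1011 → (7.000,2.658)–(6.841,3.000)
cell (6,3): code 0001 → (6.841,3.000)–(6.000,3.773)
cell (7,1): code 0010 → (7.000,1.250)–(7.202,2.000)
cell (7,2): code 0001 → (7.202,2.000)–(7.000,2.658)
total: 12 segments, chained into 1 closed loop(s), length Σ = 9.402611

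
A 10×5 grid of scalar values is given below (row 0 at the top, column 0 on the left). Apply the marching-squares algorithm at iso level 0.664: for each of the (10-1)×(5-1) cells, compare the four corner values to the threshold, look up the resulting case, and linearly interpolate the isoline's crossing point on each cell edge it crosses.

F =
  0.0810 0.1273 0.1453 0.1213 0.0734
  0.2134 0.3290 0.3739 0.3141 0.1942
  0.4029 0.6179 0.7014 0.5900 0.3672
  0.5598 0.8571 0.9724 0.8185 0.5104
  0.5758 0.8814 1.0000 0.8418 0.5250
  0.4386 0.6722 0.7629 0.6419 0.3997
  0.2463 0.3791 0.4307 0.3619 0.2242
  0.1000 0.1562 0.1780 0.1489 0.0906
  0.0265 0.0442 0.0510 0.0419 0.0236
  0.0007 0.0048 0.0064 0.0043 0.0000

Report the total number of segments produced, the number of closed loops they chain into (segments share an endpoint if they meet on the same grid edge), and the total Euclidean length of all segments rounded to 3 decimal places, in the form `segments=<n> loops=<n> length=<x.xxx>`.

cell (1,1): code 0100 → (1.886,2.000)–(2.000,1.552)
cell (1,2): code 1000 → (2.000,2.336)–(1.886,2.000)
cell (2,0): code 0100 → (2.193,1.000)–(3.000,0.350)
cell (2,1): code 1110 → (2.000,1.552)–(2.193,1.000)
cell (2,2): code 1101 → (2.324,3.000)–(2.000,2.336)
cell (2,3): code 1000 → (3.000,3.501)–(2.324,3.000)
cell (3,0): code 0110 → (3.000,0.350)–(4.000,0.289)
cell (3,3): code 1001 → (4.000,3.561)–(3.000,3.501)
cell (4,0): code 0110 → (4.000,0.289)–(5.000,0.965)
cell (4,2): code 1011 → (5.000,2.817)–(4.889,3.000)
cell (4,3): code 0001 → (4.889,3.000)–(4.000,3.561)
cell (5,0): code 0010 → (5.000,0.965)–(5.028,1.000)
cell (5,1): code 0011 → (5.028,1.000)–(5.298,2.000)
cell (5,2): code 0001 → (5.298,2.000)–(5.000,2.817)
total: 14 segments, chained into 1 closed loop(s), length Σ = 10.445199

segments=14 loops=1 length=10.445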